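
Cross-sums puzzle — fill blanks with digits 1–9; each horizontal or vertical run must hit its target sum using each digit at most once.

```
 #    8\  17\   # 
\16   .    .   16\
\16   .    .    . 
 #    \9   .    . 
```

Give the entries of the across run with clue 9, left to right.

2 7

16 in 2 cells must be {7,9}.
The 16 across and the 8 down share only 7, so R1C1 = 7.
R1C2 = 16 − 7 = 9 completes the 16 across.
R2C1 = 8 − 7 = 1 completes the 8 down.
Intersecting the 9 across with the 16 down forces R3C3 = 7.
R2C3 = 16 − 7 = 9 completes the 16 down.
R3C2 = 9 − 7 = 2 completes the 9 across.
R2C2 = 16 − 10 = 6 completes the 16 across.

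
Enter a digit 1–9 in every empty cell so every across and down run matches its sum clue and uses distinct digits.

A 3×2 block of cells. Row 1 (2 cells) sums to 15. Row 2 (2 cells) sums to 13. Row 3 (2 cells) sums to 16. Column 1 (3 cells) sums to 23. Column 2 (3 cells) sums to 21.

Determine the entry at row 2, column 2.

5

16 in 2 cells must be {7,9}; 23 in 3 cells must be {6,8,9}.
The 16 across and the 23 down share only 9, so (3,1) = 9.
(3,2) = 16 − 9 = 7 completes the 16 across.
Nothing is forced directly, so branch on (1,1), whose candidates are 6 or 8. If (1,1) = 8: then (1,2) would have to be in {7} for the 15 across but in {5,6,8,9} for the 21 down — contradiction. So (1,1) = 6.
(1,2) = 15 − 6 = 9 completes the 15 across.
(2,1) = 23 − 15 = 8 completes the 23 down.
(2,2) = 13 − 8 = 5 completes the 13 across.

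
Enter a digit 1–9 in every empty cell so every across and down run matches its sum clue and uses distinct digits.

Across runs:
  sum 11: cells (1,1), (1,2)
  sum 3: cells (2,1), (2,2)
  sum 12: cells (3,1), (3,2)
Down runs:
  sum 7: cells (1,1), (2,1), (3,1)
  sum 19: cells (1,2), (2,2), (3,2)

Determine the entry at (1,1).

3 in 2 cells must be {1,2}; 7 in 3 cells must be {1,2,4}.
The 3 across and the 19 down share only 2, so (2,2) = 2.
The 12 across and the 7 down share only 4, so (3,1) = 4.
(3,2) = 12 − 4 = 8 completes the 12 across.
(1,1) = 2: the only remaining digit allowed by both the 11 across and the 7 down.
(1,2) = 11 − 2 = 9 completes the 11 across.
(2,1) = 3 − 2 = 1 completes the 3 across.

2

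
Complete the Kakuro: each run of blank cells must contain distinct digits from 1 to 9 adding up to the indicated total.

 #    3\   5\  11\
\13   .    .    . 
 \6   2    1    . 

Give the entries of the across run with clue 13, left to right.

6 in 3 cells must be {1,2,3}; 3 in 2 cells must be {1,2}.
R1C1 = 3 − 2 = 1 completes the 3 down.
R1C2 = 5 − 1 = 4 completes the 5 down.
R1C3 = 13 − 5 = 8 completes the 13 across.
R2C3 = 6 − 3 = 3 completes the 6 across.

1 4 8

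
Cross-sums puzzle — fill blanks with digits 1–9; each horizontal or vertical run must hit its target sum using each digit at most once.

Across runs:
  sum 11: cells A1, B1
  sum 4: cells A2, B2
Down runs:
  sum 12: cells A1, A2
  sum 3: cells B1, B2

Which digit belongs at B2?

1

4 in 2 cells must be {1,3}; 3 in 2 cells must be {1,2}.
The 11 across and the 3 down share only 2, so B1 = 2.
The 4 across and the 12 down share only 3, so A2 = 3.
B2 = 4 − 3 = 1 completes the 4 across.
A1 = 11 − 2 = 9 completes the 11 across.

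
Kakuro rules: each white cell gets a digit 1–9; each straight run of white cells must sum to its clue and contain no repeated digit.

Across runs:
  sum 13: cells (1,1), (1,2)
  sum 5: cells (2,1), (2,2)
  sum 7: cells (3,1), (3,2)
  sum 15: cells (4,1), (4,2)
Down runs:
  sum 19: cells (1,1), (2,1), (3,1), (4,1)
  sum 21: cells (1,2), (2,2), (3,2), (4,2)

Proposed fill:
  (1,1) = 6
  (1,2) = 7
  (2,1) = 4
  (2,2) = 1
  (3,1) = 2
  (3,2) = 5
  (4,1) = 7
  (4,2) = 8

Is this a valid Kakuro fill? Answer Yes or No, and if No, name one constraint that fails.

Across: 6+7=13; 4+1=5; 2+5=7; 7+8=15. Down: 6+4+2+7=19; 7+1+5+8=21. No digit repeats within any run.

Yes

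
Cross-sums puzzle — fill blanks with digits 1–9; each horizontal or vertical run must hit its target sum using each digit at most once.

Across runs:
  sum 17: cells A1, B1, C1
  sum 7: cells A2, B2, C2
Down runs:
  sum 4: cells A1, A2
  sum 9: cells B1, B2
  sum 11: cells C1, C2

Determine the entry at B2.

4

7 in 3 cells must be {1,2,4}; 4 in 2 cells must be {1,3}.
The 7 across and the 4 down share only 1, so A2 = 1.
A1 = 4 − 1 = 3 completes the 4 down.
Nothing is forced directly, so branch on B2, whose candidates are 2 or 4. If B2 = 2: then B1 would have to be in {5,6,8,9} for the 17 across but in {7} for the 9 down — contradiction. So B2 = 4.
B1 = 9 − 4 = 5 completes the 9 down.
C1 = 17 − 8 = 9 completes the 17 across.
C2 = 7 − 5 = 2 completes the 7 across.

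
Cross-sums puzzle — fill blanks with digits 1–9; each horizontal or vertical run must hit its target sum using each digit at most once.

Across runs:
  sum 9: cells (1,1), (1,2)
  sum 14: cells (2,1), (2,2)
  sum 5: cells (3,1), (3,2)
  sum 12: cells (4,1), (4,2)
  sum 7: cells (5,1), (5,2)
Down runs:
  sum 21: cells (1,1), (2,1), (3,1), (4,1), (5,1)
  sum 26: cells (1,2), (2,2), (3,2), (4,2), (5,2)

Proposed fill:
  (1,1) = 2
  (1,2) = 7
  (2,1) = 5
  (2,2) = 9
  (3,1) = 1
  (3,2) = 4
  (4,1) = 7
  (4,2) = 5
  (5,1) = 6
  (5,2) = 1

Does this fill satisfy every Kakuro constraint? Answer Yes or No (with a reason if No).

Across: 2+7=9; 5+9=14; 1+4=5; 7+5=12; 6+1=7. Down: 2+5+1+7+6=21; 7+9+4+5+1=26. No digit repeats within any run.

Yes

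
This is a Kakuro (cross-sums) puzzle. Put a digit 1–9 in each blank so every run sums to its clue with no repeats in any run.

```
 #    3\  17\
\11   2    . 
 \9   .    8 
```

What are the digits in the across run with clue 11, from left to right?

3 in 2 cells must be {1,2}; 17 in 2 cells must be {8,9}.
R1C2 = 11 − 2 = 9 completes the 11 across.
R2C1 = 9 − 8 = 1 completes the 9 across.

2 9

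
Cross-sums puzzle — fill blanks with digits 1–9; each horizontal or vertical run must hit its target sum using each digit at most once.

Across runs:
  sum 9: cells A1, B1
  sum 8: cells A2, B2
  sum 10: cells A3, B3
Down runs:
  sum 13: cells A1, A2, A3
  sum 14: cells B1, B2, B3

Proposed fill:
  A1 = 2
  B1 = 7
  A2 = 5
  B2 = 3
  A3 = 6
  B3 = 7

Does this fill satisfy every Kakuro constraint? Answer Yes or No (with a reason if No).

No — the across run A3–B3 sums to 13, not 10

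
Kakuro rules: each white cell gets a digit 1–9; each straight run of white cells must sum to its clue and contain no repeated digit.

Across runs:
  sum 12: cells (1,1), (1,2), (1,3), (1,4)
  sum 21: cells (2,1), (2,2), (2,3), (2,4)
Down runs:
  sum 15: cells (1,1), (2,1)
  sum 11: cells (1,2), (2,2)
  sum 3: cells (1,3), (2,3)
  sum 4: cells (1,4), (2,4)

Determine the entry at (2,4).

3 in 2 cells must be {1,2}; 4 in 2 cells must be {1,3}.
Only 6 fits (1,1) under both its across sum 12 and down sum 15.
(2,1) = 15 − 6 = 9 completes the 15 down.
Nothing is forced directly, so branch on (2,4), whose candidates are 1 or 3. If (2,4) = 1: that forces (1,4) = 3, after which (2,3) would have to be in {3,4,5,6,7,8} for the 21 across but in {1,2} for the 3 down — contradiction. So (2,4) = 3.

3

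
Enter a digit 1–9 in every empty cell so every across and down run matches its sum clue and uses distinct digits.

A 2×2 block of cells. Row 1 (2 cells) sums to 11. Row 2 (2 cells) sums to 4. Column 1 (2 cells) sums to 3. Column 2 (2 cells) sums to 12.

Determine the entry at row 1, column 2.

4 in 2 cells must be {1,3}; 3 in 2 cells must be {1,2}.
The 11 across and the 3 down share only 2, so (1,1) = 2.
(1,2) = 11 − 2 = 9 completes the 11 across.
(2,1) = 3 − 2 = 1 completes the 3 down.
(2,2) = 4 − 1 = 3 completes the 4 across.

9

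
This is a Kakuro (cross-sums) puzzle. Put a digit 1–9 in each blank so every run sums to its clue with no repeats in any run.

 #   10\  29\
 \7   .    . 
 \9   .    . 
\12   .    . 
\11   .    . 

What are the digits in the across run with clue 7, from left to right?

2 5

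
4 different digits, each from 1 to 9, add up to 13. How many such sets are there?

3

4 distinct digits from 1–9 sum between 10 and 30.
Enumerating: {1,2,3,7}, {1,2,4,6}, {1,3,4,5}.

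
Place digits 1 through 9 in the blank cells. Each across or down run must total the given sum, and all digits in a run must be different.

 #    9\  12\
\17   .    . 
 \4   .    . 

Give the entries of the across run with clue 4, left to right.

17 in 2 cells must be {8,9}; 4 in 2 cells must be {1,3}.
The 17 across and the 9 down share only 8, so R1C1 = 8.
R1C2 = 17 − 8 = 9 completes the 17 across.
R2C1 = 9 − 8 = 1 completes the 9 down.
R2C2 = 4 − 1 = 3 completes the 4 across.

1 3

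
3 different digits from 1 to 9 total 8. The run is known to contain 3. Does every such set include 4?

Yes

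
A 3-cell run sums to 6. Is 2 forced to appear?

The only way to make 6 from 3 distinct digits is {1,2,3}, which contains 2.

Yes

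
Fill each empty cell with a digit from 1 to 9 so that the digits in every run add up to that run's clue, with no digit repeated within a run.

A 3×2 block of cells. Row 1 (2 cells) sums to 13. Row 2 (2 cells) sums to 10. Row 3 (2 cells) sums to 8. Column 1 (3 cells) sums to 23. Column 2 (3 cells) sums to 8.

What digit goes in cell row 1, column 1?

8

23 in 3 cells must be {6,8,9}.
The 8 across and the 23 down share only 6, so (3,1) = 6.
(3,2) = 8 − 6 = 2 completes the 8 across.
Given what's placed, (1,2) must be 5 to fit the 13 across and 8 down.
(2,2) = 8 − 7 = 1 completes the 8 down.
(1,1) = 13 − 5 = 8 completes the 13 across.
(2,1) = 10 − 1 = 9 completes the 10 across.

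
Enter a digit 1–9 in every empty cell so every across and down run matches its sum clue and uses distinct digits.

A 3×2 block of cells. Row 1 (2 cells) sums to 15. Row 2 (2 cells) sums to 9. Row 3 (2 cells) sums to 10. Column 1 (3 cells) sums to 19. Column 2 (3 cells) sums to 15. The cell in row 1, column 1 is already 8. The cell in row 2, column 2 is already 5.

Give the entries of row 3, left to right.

7 3

(1,2) = 15 − 8 = 7 completes the 15 across.
(2,1) = 9 − 5 = 4 completes the 9 across.
(3,1) = 19 − 12 = 7 completes the 19 down.
(3,2) = 10 − 7 = 3 completes the 10 across.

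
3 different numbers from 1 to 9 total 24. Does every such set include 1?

The only way to make 24 from 3 distinct digits is {7,8,9}, which does not contain 1.

No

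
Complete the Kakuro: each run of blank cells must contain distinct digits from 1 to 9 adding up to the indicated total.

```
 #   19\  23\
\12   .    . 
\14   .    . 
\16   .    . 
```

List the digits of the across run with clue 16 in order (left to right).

7, 9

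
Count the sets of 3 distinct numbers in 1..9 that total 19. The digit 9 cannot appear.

3 distinct digits from 1–9 sum between 6 and 24.
Dropping sets that contain 9.
Enumerating: {4,7,8}, {5,6,8}.

2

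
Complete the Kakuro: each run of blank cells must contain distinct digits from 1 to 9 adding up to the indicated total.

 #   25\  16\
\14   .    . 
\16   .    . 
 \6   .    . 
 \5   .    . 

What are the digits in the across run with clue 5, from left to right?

3 2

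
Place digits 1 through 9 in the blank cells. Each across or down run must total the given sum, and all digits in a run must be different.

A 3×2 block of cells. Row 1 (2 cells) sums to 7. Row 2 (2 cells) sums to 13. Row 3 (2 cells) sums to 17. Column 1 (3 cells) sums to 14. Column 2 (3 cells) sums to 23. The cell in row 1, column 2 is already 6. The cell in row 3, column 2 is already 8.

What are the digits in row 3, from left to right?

9 8

17 in 2 cells must be {8,9}; 23 in 3 cells must be {6,8,9}.
(1,1) = 7 − 6 = 1 completes the 7 across.
(2,2) = 23 − 14 = 9 completes the 23 down.
(3,1) = 17 − 8 = 9 completes the 17 across.
(2,1) = 13 − 9 = 4 completes the 13 across.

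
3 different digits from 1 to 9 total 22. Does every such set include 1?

No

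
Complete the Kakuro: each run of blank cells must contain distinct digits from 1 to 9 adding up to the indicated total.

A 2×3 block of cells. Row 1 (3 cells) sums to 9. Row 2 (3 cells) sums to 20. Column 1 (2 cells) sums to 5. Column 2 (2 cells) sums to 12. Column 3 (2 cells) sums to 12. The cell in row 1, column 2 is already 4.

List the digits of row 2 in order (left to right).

3 8 9

Given what's placed, (1,3) must be 3 to fit the 9 across and 12 down.
(2,2) = 12 − 4 = 8 completes the 12 down.
(2,3) = 12 − 3 = 9 completes the 12 down.
(1,1) = 9 − 7 = 2 completes the 9 across.
(2,1) = 20 − 17 = 3 completes the 20 across.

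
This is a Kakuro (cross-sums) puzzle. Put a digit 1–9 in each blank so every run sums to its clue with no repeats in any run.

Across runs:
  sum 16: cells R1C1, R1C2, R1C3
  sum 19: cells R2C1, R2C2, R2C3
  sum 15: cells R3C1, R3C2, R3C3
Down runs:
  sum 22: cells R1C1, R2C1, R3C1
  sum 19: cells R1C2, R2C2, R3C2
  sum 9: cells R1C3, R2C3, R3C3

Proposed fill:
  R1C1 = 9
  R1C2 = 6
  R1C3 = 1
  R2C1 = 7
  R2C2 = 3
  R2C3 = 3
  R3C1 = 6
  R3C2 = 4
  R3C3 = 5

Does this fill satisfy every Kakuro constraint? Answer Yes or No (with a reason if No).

No — the down run R1C2–R3C2 sums to 13, not 19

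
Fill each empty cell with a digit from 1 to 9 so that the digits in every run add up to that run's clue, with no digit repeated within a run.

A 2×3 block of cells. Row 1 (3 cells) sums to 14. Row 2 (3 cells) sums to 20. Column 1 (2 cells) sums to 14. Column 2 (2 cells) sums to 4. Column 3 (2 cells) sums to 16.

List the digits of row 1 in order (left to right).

4 in 2 cells must be {1,3}; 16 in 2 cells must be {7,9}.
The 20 across and the 4 down share only 3, so (2,2) = 3.
Given what's placed, (2,3) must be 9 to fit the 20 across and 16 down.
(1,2) = 4 − 3 = 1 completes the 4 down.
(1,3) = 16 − 9 = 7 completes the 16 down.
(2,1) = 20 − 12 = 8 completes the 20 across.
(1,1) = 14 − 8 = 6 completes the 14 across.

6 1 7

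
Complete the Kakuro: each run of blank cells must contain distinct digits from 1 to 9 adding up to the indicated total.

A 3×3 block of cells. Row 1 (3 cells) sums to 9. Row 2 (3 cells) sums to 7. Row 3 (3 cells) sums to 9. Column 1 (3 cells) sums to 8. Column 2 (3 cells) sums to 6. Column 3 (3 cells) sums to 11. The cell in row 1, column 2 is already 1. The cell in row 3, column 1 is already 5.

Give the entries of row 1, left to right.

7 in 3 cells must be {1,2,4}; 6 in 3 cells must be {1,2,3}.
(1,1) = 2: the only remaining digit allowed by both the 9 across and the 8 down.
(1,3) = 9 − 3 = 6 completes the 9 across.
(2,1) = 8 − 7 = 1 completes the 8 down.
(2,2) = 2: the only remaining digit allowed by both the 7 across and the 6 down.
(2,3) = 7 − 3 = 4 completes the 7 across.
(3,2) = 6 − 3 = 3 completes the 6 down.
(3,3) = 9 − 8 = 1 completes the 9 across.

2 1 6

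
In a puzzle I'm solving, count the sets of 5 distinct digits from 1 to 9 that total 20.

5 distinct digits from 1–9 sum between 15 and 35.
Enumerating: {1,2,3,5,9}, {1,2,3,6,8}, {1,2,4,5,8}, {1,2,4,6,7}, {1,3,4,5,7}, {2,3,4,5,6}.

6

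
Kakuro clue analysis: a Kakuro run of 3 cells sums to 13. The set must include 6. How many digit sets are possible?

2

3 distinct digits from 1–9 sum between 6 and 24.
Keeping only sets containing 6.
Enumerating: {2,5,6}, {3,4,6}.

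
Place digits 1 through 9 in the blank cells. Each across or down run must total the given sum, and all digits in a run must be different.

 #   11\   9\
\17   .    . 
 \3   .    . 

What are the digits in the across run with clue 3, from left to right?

2 1

17 in 2 cells must be {8,9}; 3 in 2 cells must be {1,2}.
The 17 across and the 9 down share only 8, so R1C2 = 8.
The 3 across and the 11 down share only 2, so R2C1 = 2.
R2C2 = 3 − 2 = 1 completes the 3 across.
R1C1 = 17 − 8 = 9 completes the 17 across.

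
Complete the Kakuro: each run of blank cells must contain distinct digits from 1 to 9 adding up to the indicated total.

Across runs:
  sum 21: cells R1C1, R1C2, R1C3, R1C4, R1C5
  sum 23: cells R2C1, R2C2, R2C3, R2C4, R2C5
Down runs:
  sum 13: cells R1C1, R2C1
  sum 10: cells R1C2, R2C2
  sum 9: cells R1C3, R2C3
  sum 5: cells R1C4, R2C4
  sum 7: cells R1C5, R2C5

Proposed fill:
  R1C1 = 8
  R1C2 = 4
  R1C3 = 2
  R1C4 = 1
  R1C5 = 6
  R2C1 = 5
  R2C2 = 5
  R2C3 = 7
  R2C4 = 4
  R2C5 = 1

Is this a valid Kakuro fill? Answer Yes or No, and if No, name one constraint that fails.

No — the across run R2C1–R2C5 sums to 22, not 23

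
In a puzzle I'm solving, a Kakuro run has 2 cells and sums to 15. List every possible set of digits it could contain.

2 distinct digits from 1–9 sum between 3 and 17.

{6,9}; {7,8}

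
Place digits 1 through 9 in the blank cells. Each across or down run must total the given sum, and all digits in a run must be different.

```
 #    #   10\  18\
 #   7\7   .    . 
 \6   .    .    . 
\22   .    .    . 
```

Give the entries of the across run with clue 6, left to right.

1, 2, 3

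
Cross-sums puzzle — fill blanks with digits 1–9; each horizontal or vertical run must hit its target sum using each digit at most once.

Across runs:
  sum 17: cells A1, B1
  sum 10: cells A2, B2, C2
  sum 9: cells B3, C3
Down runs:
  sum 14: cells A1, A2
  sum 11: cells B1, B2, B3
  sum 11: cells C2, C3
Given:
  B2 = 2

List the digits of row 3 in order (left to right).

17 in 2 cells must be {8,9}.
Given what's placed, B1 must be 8 to fit the 17 across and 11 down.
A2 = 5: the only remaining digit allowed by both the 10 across and the 14 down.
C2 = 10 − 7 = 3 completes the 10 across.
B3 = 11 − 10 = 1 completes the 11 down.
C3 = 9 − 1 = 8 completes the 9 across.
A1 = 17 − 8 = 9 completes the 17 across.

1 8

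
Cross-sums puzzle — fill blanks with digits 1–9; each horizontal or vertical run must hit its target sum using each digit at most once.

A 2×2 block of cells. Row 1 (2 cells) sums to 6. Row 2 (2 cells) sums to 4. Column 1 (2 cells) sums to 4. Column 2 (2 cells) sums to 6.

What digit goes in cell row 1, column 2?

5

4 in 2 cells must be {1,3}.
The 6 across and the 4 down share only 1, so (1,1) = 1.
(1,2) = 6 − 1 = 5 completes the 6 across.
(2,1) = 4 − 1 = 3 completes the 4 down.
(2,2) = 4 − 3 = 1 completes the 4 across.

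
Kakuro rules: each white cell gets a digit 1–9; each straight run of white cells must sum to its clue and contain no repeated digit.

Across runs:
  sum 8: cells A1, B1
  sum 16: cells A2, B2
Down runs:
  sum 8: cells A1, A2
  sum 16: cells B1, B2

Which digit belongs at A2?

7

16 in 2 cells must be {7,9}.
The 8 across and the 16 down share only 7, so B1 = 7.
The 16 across and the 8 down share only 7, so A2 = 7.
B2 = 16 − 7 = 9 completes the 16 across.
A1 = 8 − 7 = 1 completes the 8 across.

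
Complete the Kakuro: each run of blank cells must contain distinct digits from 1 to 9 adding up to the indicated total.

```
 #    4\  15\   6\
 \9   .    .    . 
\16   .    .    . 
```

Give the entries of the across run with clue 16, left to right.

3 9 4

4 in 2 cells must be {1,3}.
The 9 across and the 15 down share only 6, so R1C2 = 6.
R2C2 = 15 − 6 = 9 completes the 15 down.
Given what's placed, R1C1 must be 1 to fit the 9 across and 4 down.
R1C3 = 9 − 7 = 2 completes the 9 across.
R2C1 = 4 − 1 = 3 completes the 4 down.
R2C3 = 16 − 12 = 4 completes the 16 across.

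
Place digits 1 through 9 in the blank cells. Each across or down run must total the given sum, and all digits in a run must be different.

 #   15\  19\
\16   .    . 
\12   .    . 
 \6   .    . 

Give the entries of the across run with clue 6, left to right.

16 in 2 cells must be {7,9}.
Nothing is forced directly, so branch on R3C2, whose candidates are 2 or 4 or 5. If R3C2 = 2: that forces R1C2 = 9, R2C2 = 8, R3C1 = 4, after which R1C1 would have to be in {7} for the 16 across but in {2,3,5,6,8,9} for the 15 down — contradiction. If R3C2 = 5: then R1C2 would have to be in {7,9} for the 16 across but in {6,8} for the 19 down — contradiction. So R3C2 = 4.
R3C1 = 6 − 4 = 2 completes the 6 across.
Nothing is forced directly, so branch on R1C1, whose candidates are 7 or 9. If R1C1 = 7: that forces R1C2 = 9, after which R2C1 would have to be in {3,4,5,7,8,9} for the 12 across but in {6} for the 15 down — contradiction. So R1C1 = 9.
R1C2 = 16 − 9 = 7 completes the 16 across.
R2C1 = 15 − 11 = 4 completes the 15 down.
R2C2 = 12 − 4 = 8 completes the 12 across.

2, 4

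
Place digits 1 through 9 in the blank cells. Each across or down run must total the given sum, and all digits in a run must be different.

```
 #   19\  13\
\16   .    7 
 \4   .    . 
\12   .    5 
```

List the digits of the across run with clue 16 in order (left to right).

9, 7

16 in 2 cells must be {7,9}; 4 in 2 cells must be {1,3}.
R1C1 = 16 − 7 = 9 completes the 16 across.
R2C1 = 3: the only remaining digit allowed by both the 4 across and the 19 down.
R2C2 = 4 − 3 = 1 completes the 4 across.
R3C1 = 12 − 5 = 7 completes the 12 across.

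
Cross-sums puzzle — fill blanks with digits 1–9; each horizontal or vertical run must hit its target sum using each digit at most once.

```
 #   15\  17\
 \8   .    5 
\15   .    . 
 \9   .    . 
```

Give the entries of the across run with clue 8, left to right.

3, 5

R1C1 = 8 − 5 = 3 completes the 8 across.
Nothing is forced directly, so branch on R2C1, whose candidates are 7 or 8. If R2C1 = 8: then R2C2 would have to be in {7} for the 15 across but in {3,4,8,9} for the 17 down — contradiction. So R2C1 = 7.
R2C2 = 15 − 7 = 8 completes the 15 across.
R3C1 = 15 − 10 = 5 completes the 15 down.
R3C2 = 9 − 5 = 4 completes the 9 across.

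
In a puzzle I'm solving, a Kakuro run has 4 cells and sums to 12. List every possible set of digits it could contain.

4 distinct digits from 1–9 sum between 10 and 30.

{1,2,3,6}; {1,2,4,5}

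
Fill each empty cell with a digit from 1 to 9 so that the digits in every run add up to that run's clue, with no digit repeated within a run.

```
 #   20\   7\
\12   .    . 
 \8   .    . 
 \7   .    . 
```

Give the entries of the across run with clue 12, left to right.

7 in 3 cells must be {1,2,4}.
The 12 across and the 7 down share only 4, so R1C2 = 4.
R1C1 = 12 − 4 = 8 completes the 12 across.
Nothing is forced directly, so branch on R2C2, whose candidates are 1 or 2. If R2C2 = 2: then R2C1 would have to be in {6} for the 8 across but in {3,5,7,9} for the 20 down — contradiction. So R2C2 = 1.
R2C1 = 8 − 1 = 7 completes the 8 across.
R3C1 = 20 − 15 = 5 completes the 20 down.
R3C2 = 7 − 5 = 2 completes the 7 across.

8 4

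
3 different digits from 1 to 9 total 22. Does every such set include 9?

Every partition of 22 into 3 distinct digits includes 9: {5,8,9}, {6,7,9}.

Yes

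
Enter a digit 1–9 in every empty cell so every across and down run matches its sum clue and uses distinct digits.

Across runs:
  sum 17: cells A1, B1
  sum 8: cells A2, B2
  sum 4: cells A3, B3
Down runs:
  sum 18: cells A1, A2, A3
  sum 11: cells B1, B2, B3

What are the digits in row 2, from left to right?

6, 2

17 in 2 cells must be {8,9}; 4 in 2 cells must be {1,3}.
The 17 across and the 11 down share only 8, so B1 = 8.
Given what's placed, B3 must be 1 to fit the 4 across and 11 down.
A1 = 17 − 8 = 9 completes the 17 across.
B2 = 11 − 9 = 2 completes the 11 down.
A3 = 4 − 1 = 3 completes the 4 across.
A2 = 8 − 2 = 6 completes the 8 across.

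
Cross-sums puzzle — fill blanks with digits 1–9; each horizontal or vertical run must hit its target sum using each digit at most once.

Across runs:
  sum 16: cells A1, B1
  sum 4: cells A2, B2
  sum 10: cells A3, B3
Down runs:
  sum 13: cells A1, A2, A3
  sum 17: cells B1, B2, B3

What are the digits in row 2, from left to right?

3, 1

16 in 2 cells must be {7,9}; 4 in 2 cells must be {1,3}.
Nothing is forced directly, so branch on A2, whose candidates are 1 or 3. If A2 = 1: that forces B2 = 3, B1 = 9, after which B3 would have to be in {1,2,3,4,6,7,8,9} for the 10 across but in {5} for the 17 down — contradiction. So A2 = 3.
Given what's placed, A1 must be 9 to fit the 16 across and 13 down.
B1 = 16 − 9 = 7 completes the 16 across.
B2 = 4 − 3 = 1 completes the 4 across.
A3 = 13 − 12 = 1 completes the 13 down.
B3 = 10 − 1 = 9 completes the 10 across.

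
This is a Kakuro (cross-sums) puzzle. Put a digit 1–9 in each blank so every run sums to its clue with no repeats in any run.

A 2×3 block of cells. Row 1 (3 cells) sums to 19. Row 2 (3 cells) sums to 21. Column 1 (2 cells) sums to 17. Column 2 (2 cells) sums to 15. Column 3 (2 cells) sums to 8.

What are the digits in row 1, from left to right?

9, 8, 2

17 in 2 cells must be {8,9}.
Nothing is forced directly, so branch on (2,3), whose candidates are 5 or 6 or 7. If (2,3) = 5: that forces (1,3) = 3, (2,1) = 9, (2,2) = 7, after which (1,1) would have to be in {7,9} for the 19 across but in {8} for the 17 down — contradiction. If (2,3) = 7: then (1,3) would have to be in {2,3,4,5,6,7,8,9} for the 19 across but in {1} for the 8 down — contradiction. So (2,3) = 6.
(1,3) = 8 − 6 = 2 completes the 8 down.
Given what's placed, (2,1) must be 8 to fit the 21 across and 17 down.
(2,2) = 21 − 14 = 7 completes the 21 across.
(1,1) = 17 − 8 = 9 completes the 17 down.
(1,2) = 19 − 11 = 8 completes the 19 across.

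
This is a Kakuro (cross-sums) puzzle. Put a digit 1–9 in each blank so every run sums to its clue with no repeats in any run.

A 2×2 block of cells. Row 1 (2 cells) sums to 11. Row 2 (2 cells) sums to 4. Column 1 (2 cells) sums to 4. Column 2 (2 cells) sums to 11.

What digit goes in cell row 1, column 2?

4 in 2 cells must be {1,3}.
The 11 across and the 4 down share only 3, so (1,1) = 3.
(1,2) = 11 − 3 = 8 completes the 11 across.
(2,1) = 4 − 3 = 1 completes the 4 down.
(2,2) = 4 − 1 = 3 completes the 4 across.

8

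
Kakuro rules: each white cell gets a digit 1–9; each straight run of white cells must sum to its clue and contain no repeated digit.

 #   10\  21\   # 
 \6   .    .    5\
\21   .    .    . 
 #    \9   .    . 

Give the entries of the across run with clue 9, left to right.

8 1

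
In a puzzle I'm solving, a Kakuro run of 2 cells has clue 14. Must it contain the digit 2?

Counterexample: {5,9} sums to 14 without using 2.

No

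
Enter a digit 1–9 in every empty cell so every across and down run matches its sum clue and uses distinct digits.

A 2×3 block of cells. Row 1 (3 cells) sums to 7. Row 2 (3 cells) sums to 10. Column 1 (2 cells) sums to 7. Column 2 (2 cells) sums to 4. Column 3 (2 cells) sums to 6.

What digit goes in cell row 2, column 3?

7 in 3 cells must be {1,2,4}; 4 in 2 cells must be {1,3}.
The 7 across and the 4 down share only 1, so (1,2) = 1.
(2,2) = 4 − 1 = 3 completes the 4 down.
Nothing is forced directly, so branch on (1,1), whose candidates are 2 or 4. If (1,1) = 4: that forces (1,3) = 2, after which (2,1) would have to be in {1,2,5,6} for the 10 across but in {3} for the 7 down — contradiction. So (1,1) = 2.
(1,3) = 7 − 3 = 4 completes the 7 across.
(2,1) = 7 − 2 = 5 completes the 7 down.
(2,3) = 10 − 8 = 2 completes the 10 across.

2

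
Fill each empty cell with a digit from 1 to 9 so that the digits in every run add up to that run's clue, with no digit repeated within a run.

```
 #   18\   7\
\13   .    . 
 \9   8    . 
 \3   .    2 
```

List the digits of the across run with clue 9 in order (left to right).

8 1

3 in 2 cells must be {1,2}; 7 in 3 cells must be {1,2,4}.
R1C2 = 4: the only remaining digit allowed by both the 13 across and the 7 down.
R2C2 = 9 − 8 = 1 completes the 9 across.
R3C1 = 3 − 2 = 1 completes the 3 across.
R1C1 = 13 − 4 = 9 completes the 13 across.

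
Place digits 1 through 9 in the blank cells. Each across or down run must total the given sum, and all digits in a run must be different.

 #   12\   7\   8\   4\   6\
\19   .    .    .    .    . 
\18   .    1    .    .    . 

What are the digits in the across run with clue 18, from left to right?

4 in 2 cells must be {1,3}.
R1C2 = 7 − 1 = 6 completes the 7 down.
R2C4 = 3: the only remaining digit allowed by both the 18 across and the 4 down.
R1C4 = 4 − 3 = 1 completes the 4 down.
Nothing is forced directly, so branch on R2C3, whose candidates are 2 or 5 or 7. If R2C3 = 2: then R1C3 would have to be in {2,3,4,5,7} for the 19 across but in {6} for the 8 down — contradiction. If R2C3 = 7: then R1C3 would have to be in {2,3,4,5,7} for the 19 across but in {1} for the 8 down — contradiction. So R2C3 = 5.
R1C3 = 8 − 5 = 3 completes the 8 down.
Given what's placed, R2C1 must be 7 to fit the 18 across and 12 down.
R2C5 = 18 − 16 = 2 completes the 18 across.

7, 1, 5, 3, 2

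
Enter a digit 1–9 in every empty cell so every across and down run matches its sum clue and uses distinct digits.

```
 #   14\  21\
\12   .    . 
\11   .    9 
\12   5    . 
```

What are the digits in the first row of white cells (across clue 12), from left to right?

R2C1 = 11 − 9 = 2 completes the 11 across.
R3C2 = 12 − 5 = 7 completes the 12 across.
R1C1 = 14 − 7 = 7 completes the 14 down.
R1C2 = 12 − 7 = 5 completes the 12 across.

7 5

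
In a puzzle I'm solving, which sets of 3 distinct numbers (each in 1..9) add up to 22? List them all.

{5,8,9}; {6,7,9}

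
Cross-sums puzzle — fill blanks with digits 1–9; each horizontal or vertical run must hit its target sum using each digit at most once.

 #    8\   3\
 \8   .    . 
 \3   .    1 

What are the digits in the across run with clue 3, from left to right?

2 1

3 in 2 cells must be {1,2}.
R1C2 = 3 − 1 = 2 completes the 3 down.
R2C1 = 3 − 1 = 2 completes the 3 across.
R1C1 = 8 − 2 = 6 completes the 8 across.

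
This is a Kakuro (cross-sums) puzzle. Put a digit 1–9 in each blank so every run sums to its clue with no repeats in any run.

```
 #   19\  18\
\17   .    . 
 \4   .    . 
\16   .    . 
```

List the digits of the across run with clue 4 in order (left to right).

3 1

17 in 2 cells must be {8,9}; 4 in 2 cells must be {1,3}; 16 in 2 cells must be {7,9}.
The 4 across and the 19 down share only 3, so R2C1 = 3.
R2C2 = 4 − 3 = 1 completes the 4 across.
Given what's placed, R3C2 must be 9 to fit the 16 across and 18 down.
R1C1 = 9: the only remaining digit allowed by both the 17 across and the 19 down.
R1C2 = 17 − 9 = 8 completes the 17 across.
R3C1 = 16 − 9 = 7 completes the 16 across.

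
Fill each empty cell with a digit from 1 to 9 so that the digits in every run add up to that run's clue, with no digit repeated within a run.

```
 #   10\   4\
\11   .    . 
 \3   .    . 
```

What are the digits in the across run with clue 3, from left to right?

2, 1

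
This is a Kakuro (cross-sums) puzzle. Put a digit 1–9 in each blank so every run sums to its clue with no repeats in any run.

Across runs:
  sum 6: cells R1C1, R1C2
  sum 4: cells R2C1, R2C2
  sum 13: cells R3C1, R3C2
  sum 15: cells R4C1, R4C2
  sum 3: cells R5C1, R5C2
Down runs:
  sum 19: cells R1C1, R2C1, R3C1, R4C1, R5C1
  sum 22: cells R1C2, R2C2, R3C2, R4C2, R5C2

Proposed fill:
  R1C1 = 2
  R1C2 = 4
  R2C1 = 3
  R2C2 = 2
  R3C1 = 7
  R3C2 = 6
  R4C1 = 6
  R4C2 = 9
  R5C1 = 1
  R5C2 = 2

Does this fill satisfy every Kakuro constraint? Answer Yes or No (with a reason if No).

No — the down run R1C2–R5C2 sums to 23, not 22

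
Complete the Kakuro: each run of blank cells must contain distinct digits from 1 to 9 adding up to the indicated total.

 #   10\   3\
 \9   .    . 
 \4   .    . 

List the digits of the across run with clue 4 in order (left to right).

4 in 2 cells must be {1,3}; 3 in 2 cells must be {1,2}.
The 4 across and the 3 down share only 1, so R2C2 = 1.
R1C2 = 3 − 1 = 2 completes the 3 down.
R2C1 = 4 − 1 = 3 completes the 4 across.
R1C1 = 9 − 2 = 7 completes the 9 across.

3 1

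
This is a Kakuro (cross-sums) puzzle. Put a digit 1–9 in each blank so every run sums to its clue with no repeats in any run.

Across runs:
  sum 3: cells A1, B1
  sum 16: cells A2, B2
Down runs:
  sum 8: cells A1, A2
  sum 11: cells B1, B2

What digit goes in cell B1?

2

3 in 2 cells must be {1,2}; 16 in 2 cells must be {7,9}.
The 3 across and the 11 down share only 2, so B1 = 2.
The 16 across and the 8 down share only 7, so A2 = 7.
B2 = 16 − 7 = 9 completes the 16 across.
A1 = 3 − 2 = 1 completes the 3 across.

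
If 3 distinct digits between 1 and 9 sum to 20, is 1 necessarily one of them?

Counterexample: {3,8,9} sums to 20 without using 1.

No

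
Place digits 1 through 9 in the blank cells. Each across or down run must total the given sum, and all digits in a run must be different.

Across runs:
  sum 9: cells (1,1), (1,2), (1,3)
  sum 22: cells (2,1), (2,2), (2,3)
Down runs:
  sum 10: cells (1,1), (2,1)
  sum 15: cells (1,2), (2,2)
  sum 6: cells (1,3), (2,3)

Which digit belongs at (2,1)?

The 9 across and the 15 down share only 6, so (1,2) = 6.
(2,2) = 15 − 6 = 9 completes the 15 down.
Given what's placed, (2,3) must be 5 to fit the 22 across and 6 down.
(1,3) = 6 − 5 = 1 completes the 6 down.
(2,1) = 22 − 14 = 8 completes the 22 across.
(1,1) = 9 − 7 = 2 completes the 9 across.

8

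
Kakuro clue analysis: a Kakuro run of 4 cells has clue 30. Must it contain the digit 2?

The only way to make 30 from 4 distinct digits is {6,7,8,9}, which does not contain 2.

No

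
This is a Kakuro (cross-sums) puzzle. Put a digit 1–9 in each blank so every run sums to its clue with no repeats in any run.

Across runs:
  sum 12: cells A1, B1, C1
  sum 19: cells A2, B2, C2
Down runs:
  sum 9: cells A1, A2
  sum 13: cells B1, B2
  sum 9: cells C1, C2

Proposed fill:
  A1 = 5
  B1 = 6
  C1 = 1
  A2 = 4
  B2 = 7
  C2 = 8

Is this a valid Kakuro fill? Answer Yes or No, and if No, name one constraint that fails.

Across: 5+6+1=12; 4+7+8=19. Down: 5+4=9; 6+7=13; 1+8=9. No digit repeats within any run.

Yes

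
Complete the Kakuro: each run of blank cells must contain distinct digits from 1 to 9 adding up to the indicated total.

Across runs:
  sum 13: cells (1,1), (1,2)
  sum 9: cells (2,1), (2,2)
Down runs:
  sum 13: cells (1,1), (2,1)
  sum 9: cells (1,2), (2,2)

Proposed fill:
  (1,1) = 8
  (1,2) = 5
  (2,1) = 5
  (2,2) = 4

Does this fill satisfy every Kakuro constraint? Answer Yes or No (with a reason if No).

Across: 8+5=13; 5+4=9. Down: 8+5=13; 5+4=9. No digit repeats within any run.

Yes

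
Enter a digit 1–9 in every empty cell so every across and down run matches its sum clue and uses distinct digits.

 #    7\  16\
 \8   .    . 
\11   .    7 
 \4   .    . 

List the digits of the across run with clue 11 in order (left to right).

4 in 2 cells must be {1,3}; 7 in 3 cells must be {1,2,4}.
R2C1 = 11 − 7 = 4 completes the 11 across.
R3C1 = 1: the only remaining digit allowed by both the 4 across and the 7 down.
R3C2 = 4 − 1 = 3 completes the 4 across.
R1C1 = 7 − 5 = 2 completes the 7 down.
R1C2 = 8 − 2 = 6 completes the 8 across.

4, 7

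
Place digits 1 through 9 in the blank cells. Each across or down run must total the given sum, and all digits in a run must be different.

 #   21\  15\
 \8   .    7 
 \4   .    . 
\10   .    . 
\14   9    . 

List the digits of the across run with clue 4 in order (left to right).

3, 1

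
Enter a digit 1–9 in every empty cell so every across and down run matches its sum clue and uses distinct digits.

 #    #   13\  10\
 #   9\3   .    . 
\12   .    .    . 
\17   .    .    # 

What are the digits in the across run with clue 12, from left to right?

3 in 2 cells must be {1,2}; 17 in 2 cells must be {8,9}.
The 17 across and the 9 down share only 8, so R3C1 = 8.
R3C2 = 17 − 8 = 9 completes the 17 across.
R1C2 = 1: the only remaining digit allowed by both the 3 across and the 13 down.
R1C3 = 3 − 1 = 2 completes the 3 across.
R2C1 = 9 − 8 = 1 completes the 9 down.
R2C2 = 13 − 10 = 3 completes the 13 down.
R2C3 = 12 − 4 = 8 completes the 12 across.

1, 3, 8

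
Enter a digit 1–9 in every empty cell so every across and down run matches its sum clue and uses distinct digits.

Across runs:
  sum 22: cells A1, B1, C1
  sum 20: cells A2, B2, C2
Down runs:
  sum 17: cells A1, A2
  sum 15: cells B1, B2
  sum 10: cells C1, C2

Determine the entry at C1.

7

17 in 2 cells must be {8,9}.
Nothing is forced directly, so branch on A1, whose candidates are 8 or 9. If A1 = 8: that forces B1 = 9, after which C1 would have to be in {5} for the 22 across but in {1,2,3,4,6,7,8,9} for the 10 down — contradiction. So A1 = 9.
A2 = 17 − 9 = 8 completes the 17 down.
Nothing is forced directly, so branch on B2, whose candidates are 7 or 9. If B2 = 7: that forces B1 = 8, after which C1 would have to be in {5} for the 22 across but in {1,2,3,4,6,7,8,9} for the 10 down — contradiction. So B2 = 9.
B1 = 15 − 9 = 6 completes the 15 down.
C1 = 22 − 15 = 7 completes the 22 across.
C2 = 20 − 17 = 3 completes the 20 across.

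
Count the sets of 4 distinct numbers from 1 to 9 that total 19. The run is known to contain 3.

5

4 distinct digits from 1–9 sum between 10 and 30.
Keeping only sets containing 3.
Enumerating: {1,3,6,9}, {1,3,7,8}, {2,3,5,9}, {2,3,6,8}, {3,4,5,7}.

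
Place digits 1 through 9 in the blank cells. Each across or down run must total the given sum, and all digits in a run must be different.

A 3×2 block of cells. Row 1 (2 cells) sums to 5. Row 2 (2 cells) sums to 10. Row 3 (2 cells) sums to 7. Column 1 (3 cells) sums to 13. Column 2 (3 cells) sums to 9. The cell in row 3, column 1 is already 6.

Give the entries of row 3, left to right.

(3,2) = 7 − 6 = 1 completes the 7 across.
No cell is forced outright now. (1,2) can only be 2 or 3 (the digits allowed by both its 5 across and its 9 down). If (1,2) = 3: that forces (1,1) = 2, after which (2,1) would have to be in {1,2,3,4,6,7,8,9} for the 10 across but in {5} for the 13 down — contradiction. So (1,2) = 2.
(1,1) = 5 − 2 = 3 completes the 5 across.
(2,1) = 13 − 9 = 4 completes the 13 down.
(2,2) = 10 − 4 = 6 completes the 10 across.

6 1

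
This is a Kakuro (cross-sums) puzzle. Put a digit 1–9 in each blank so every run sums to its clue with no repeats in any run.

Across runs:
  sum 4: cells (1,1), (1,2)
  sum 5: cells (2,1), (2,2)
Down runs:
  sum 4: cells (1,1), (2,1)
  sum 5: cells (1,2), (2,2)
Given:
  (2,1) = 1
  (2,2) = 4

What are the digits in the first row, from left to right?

3 1

4 in 2 cells must be {1,3}.
(1,1) = 4 − 1 = 3 completes the 4 down.
(1,2) = 4 − 3 = 1 completes the 4 across.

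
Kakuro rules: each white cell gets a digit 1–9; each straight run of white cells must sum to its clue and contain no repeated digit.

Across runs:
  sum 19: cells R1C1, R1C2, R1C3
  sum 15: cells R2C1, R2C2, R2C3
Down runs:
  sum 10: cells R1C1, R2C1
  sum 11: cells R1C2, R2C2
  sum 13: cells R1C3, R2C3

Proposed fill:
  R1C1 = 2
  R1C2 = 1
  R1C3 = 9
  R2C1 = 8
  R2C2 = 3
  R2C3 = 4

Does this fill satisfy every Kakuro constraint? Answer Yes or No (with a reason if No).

No — the down run R1C2–R2C2 sums to 4, not 11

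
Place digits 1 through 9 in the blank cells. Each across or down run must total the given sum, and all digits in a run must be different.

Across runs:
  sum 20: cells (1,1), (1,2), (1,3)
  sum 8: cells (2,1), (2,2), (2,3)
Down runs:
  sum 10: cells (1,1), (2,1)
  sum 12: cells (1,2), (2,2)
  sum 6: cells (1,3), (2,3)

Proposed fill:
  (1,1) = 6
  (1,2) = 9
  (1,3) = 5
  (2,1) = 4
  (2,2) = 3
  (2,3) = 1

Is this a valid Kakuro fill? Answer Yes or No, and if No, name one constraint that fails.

Across: 6+9+5=20; 4+3+1=8. Down: 6+4=10; 9+3=12; 5+1=6. No digit repeats within any run.

Yes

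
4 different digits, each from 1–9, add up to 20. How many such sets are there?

4 distinct digits from 1–9 sum between 10 and 30.

12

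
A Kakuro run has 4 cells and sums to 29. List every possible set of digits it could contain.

{5,7,8,9}

4 distinct digits from 1–9 sum between 10 and 30.
Only one set works: {5,7,8,9}.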